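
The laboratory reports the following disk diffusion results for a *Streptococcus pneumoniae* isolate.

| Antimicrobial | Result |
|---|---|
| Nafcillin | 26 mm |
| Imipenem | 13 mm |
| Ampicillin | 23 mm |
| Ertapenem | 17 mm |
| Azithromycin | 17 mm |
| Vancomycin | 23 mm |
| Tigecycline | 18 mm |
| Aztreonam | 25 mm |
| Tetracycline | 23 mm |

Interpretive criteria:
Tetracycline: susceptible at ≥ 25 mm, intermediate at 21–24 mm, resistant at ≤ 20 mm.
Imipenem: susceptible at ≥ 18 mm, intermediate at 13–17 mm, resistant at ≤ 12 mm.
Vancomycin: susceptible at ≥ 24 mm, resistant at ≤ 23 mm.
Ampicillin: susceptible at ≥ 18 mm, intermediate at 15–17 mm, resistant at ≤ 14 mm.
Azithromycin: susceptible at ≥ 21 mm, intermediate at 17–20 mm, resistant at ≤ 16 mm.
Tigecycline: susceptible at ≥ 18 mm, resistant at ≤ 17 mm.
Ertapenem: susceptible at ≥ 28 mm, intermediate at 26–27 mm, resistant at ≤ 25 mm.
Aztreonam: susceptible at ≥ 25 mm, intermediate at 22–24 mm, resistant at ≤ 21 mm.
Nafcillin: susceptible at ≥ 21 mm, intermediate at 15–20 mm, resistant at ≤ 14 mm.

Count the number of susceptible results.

4

Nafcillin 26 mm: ≥ 21 mm — Susceptible
Imipenem: 13 mm is in 13–17 mm ⇒ I
Ampicillin (23 mm) ≥ 18 mm ⇒ S
Ertapenem: 17 mm is ≤ 25 mm — R
Azithromycin: 17 mm is in 17–20 mm → intermediate
Vancomycin: 23 mm is ≤ 23 mm ⇒ resistant
Tigecycline 18 mm: ≥ 18 mm → susceptible
Aztreonam (25 mm) ≥ 25 mm → susceptible
Tetracycline (23 mm) in 21–24 mm ⇒ I
Susceptible: 4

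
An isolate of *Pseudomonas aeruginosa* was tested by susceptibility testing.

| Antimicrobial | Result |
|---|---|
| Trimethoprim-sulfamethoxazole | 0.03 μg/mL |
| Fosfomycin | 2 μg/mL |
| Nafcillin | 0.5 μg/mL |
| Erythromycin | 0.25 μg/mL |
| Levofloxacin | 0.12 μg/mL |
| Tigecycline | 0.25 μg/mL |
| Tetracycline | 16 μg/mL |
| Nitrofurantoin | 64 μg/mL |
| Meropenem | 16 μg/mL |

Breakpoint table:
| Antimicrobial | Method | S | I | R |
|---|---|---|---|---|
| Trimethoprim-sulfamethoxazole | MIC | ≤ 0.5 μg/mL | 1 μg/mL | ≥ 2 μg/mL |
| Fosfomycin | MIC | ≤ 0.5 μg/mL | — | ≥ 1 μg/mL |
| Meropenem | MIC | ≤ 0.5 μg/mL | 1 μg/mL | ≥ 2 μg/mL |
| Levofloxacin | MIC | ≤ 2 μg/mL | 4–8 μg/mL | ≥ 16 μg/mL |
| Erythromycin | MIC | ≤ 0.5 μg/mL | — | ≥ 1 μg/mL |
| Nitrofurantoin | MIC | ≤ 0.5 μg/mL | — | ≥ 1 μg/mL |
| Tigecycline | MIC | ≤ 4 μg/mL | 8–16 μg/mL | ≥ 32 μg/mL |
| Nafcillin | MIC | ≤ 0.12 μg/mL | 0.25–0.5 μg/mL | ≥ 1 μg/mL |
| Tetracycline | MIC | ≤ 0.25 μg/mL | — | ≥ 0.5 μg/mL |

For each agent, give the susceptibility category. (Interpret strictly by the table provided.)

Trimethoprim-sulfamethoxazole (0.03 μg/mL) ≤ 0.5 μg/mL ⇒ S
Fosfomycin 2 μg/mL: ≥ 1 μg/mL → Resistant
Nafcillin: 0.5 μg/mL is in 0.25–0.5 μg/mL — I
Erythromycin (0.25 μg/mL) ≤ 0.5 μg/mL ⇒ susceptible
Levofloxacin (0.12 μg/mL) ≤ 2 μg/mL — S
Tigecycline 0.25 μg/mL: ≤ 4 μg/mL ⇒ S
Tetracycline 16 μg/mL: ≥ 0.5 μg/mL → Resistant
Nitrofurantoin (64 μg/mL) ≥ 1 μg/mL ⇒ Resistant
Meropenem 16 μg/mL: ≥ 2 μg/mL ⇒ resistant

S, R, I, S, S, S, R, R, R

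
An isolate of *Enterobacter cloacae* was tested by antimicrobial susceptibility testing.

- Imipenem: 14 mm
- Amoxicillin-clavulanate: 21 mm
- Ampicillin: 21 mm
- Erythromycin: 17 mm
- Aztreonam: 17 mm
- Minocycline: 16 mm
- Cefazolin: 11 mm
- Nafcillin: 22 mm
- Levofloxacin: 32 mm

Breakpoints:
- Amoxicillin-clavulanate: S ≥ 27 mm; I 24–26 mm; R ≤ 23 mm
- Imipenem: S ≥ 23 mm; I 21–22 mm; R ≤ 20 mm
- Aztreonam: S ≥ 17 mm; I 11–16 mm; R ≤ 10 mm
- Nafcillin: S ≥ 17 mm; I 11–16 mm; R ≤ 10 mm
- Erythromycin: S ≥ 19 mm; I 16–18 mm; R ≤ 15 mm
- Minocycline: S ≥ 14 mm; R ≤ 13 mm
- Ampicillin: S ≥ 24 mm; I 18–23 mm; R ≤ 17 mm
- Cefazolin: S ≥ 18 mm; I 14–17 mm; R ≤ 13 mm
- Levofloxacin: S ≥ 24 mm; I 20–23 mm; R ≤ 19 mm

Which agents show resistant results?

imipenem, amoxicillin-clavulanate, cefazolin

Imipenem (14 mm) ≤ 20 mm — resistant
Amoxicillin-clavulanate: 21 mm is ≤ 23 mm — R
Ampicillin 21 mm: in 18–23 mm → intermediate
Erythromycin 17 mm: in 16–18 mm ⇒ Intermediate
Aztreonam 17 mm: ≥ 17 mm → susceptible
Minocycline (16 mm) ≥ 14 mm → S
Cefazolin: 11 mm is ≤ 13 mm — R
Nafcillin 22 mm: ≥ 17 mm — S
Levofloxacin 32 mm: ≥ 24 mm ⇒ susceptible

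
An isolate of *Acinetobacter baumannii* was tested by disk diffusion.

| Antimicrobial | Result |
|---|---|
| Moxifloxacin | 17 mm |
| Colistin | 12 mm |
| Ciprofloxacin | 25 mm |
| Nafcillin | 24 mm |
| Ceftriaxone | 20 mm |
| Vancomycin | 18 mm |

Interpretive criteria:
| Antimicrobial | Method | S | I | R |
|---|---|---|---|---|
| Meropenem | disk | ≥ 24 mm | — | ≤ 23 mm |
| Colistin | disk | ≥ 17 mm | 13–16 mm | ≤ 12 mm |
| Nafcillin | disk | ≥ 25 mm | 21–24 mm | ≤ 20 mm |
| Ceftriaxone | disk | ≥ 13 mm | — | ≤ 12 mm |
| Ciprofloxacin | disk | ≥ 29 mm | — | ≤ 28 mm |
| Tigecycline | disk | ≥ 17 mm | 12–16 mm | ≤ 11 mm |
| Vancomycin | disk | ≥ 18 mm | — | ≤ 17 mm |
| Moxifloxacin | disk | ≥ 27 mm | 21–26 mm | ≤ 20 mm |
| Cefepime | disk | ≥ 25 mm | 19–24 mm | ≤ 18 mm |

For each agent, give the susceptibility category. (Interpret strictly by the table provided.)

R, R, R, I, S, S

Moxifloxacin 17 mm: ≤ 20 mm — Resistant
Colistin 12 mm: ≤ 12 mm ⇒ resistant
Ciprofloxacin (25 mm) ≤ 28 mm → Resistant
Nafcillin: 24 mm is in 21–24 mm → intermediate
Ceftriaxone (20 mm) ≥ 13 mm ⇒ S
Vancomycin (18 mm) ≥ 18 mm ⇒ susceptible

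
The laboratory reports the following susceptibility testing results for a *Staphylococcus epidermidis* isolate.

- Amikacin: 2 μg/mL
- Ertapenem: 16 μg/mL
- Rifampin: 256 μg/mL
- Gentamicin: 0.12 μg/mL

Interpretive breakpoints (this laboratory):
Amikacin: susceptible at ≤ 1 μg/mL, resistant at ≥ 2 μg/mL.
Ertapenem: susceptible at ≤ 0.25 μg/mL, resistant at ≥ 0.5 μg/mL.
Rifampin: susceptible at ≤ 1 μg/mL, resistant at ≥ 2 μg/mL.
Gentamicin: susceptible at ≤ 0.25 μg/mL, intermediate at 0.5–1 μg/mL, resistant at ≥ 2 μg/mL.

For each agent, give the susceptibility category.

R, R, R, S

Amikacin: 2 μg/mL is ≥ 2 μg/mL — resistant
Ertapenem 16 μg/mL: ≥ 0.5 μg/mL ⇒ R
Rifampin: 256 μg/mL is ≥ 2 μg/mL → resistant
Gentamicin 0.12 μg/mL: ≤ 0.25 μg/mL ⇒ susceptible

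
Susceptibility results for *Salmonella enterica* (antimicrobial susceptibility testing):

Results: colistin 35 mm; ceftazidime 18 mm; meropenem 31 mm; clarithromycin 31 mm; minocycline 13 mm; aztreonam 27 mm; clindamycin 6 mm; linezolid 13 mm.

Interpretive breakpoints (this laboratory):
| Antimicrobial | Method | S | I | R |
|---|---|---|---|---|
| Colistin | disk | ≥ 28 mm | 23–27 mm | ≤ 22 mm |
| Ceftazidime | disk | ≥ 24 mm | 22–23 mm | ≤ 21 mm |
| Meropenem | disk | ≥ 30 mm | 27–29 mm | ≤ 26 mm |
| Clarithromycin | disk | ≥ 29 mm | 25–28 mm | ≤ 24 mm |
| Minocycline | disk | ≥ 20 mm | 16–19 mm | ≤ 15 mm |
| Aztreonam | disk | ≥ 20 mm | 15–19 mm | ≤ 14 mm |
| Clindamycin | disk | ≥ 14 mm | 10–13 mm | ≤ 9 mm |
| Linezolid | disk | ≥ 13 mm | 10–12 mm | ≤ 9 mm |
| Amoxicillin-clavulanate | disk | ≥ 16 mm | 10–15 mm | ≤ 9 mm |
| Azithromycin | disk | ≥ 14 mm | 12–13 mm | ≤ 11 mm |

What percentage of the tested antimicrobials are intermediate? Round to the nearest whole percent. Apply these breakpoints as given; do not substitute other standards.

0%

Colistin: 35 mm is ≥ 28 mm → Susceptible
Ceftazidime: 18 mm is ≤ 21 mm — R
Meropenem: 31 mm is ≥ 30 mm → susceptible
Clarithromycin: 31 mm is ≥ 29 mm ⇒ S
Minocycline: 13 mm is ≤ 15 mm → R
Aztreonam: 27 mm is ≥ 20 mm — Susceptible
Clindamycin 6 mm: ≤ 9 mm — Resistant
Linezolid 13 mm: ≥ 13 mm — Susceptible
Intermediate: 0/8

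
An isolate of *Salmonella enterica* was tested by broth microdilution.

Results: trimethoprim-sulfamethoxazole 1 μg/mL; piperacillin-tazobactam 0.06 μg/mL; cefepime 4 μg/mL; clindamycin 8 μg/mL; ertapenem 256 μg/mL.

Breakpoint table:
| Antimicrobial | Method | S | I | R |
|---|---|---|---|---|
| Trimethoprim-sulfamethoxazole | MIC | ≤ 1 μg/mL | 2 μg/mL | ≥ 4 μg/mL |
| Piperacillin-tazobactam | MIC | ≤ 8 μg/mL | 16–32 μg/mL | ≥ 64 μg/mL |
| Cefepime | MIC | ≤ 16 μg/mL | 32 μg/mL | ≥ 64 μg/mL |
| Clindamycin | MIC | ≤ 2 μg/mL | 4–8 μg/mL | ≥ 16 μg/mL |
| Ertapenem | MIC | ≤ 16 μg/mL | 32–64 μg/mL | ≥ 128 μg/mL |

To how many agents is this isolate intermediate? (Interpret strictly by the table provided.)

1

Trimethoprim-sulfamethoxazole (1 μg/mL) ≤ 1 μg/mL — susceptible
Piperacillin-tazobactam 0.06 μg/mL: ≤ 8 μg/mL → susceptible
Cefepime 4 μg/mL: ≤ 16 μg/mL — S
Clindamycin 8 μg/mL: in 4–8 μg/mL → Intermediate
Ertapenem: 256 μg/mL is ≥ 128 μg/mL — resistant
Intermediate: 1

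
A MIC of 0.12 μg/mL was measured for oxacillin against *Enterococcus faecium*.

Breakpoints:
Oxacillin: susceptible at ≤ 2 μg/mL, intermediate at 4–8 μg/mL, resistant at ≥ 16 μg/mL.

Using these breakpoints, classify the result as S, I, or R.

Susceptible

Oxacillin: 0.12 μg/mL is ≤ 2 μg/mL — S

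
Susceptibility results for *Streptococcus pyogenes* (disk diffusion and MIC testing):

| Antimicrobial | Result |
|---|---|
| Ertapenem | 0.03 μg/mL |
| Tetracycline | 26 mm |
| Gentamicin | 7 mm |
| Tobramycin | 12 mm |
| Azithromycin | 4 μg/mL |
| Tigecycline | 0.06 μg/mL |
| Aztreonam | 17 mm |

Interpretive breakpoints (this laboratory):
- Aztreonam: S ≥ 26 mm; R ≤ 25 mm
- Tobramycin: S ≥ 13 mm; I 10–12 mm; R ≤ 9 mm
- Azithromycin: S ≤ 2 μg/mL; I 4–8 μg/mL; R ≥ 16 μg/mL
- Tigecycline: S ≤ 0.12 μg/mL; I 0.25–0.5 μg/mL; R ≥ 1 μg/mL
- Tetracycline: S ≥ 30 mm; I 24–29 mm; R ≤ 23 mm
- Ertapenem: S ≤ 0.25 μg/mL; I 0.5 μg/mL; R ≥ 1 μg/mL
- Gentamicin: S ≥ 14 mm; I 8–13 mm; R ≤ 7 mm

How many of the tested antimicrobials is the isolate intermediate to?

3

Ertapenem 0.03 μg/mL: ≤ 0.25 μg/mL ⇒ Susceptible
Tetracycline (26 mm) in 24–29 mm — intermediate
Gentamicin (7 mm) ≤ 7 mm ⇒ R
Tobramycin 12 mm: in 10–12 mm → intermediate
Azithromycin (4 μg/mL) in 4–8 μg/mL → Intermediate
Tigecycline 0.06 μg/mL: ≤ 0.12 μg/mL — susceptible
Aztreonam 17 mm: ≤ 25 mm ⇒ resistant
Intermediate: 3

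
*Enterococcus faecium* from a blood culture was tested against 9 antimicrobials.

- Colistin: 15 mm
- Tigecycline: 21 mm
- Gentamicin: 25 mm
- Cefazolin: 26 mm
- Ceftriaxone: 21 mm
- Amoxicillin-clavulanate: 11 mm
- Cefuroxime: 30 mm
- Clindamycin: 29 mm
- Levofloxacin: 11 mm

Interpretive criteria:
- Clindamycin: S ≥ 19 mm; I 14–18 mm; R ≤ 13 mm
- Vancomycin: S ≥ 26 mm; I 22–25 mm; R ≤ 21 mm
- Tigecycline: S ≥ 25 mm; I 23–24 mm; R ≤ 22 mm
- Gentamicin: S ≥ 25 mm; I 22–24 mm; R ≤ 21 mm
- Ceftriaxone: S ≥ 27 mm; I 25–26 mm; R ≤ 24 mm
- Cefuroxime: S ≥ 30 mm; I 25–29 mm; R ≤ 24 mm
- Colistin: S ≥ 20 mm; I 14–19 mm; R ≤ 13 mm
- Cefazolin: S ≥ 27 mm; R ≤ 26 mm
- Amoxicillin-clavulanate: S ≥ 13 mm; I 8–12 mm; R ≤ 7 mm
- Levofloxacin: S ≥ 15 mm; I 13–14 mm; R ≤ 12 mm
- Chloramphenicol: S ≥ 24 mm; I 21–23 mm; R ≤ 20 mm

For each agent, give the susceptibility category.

Colistin (15 mm) in 14–19 mm ⇒ I
Tigecycline 21 mm: ≤ 22 mm ⇒ Resistant
Gentamicin (25 mm) ≥ 25 mm ⇒ Susceptible
Cefazolin (26 mm) ≤ 26 mm → resistant
Ceftriaxone 21 mm: ≤ 24 mm → Resistant
Amoxicillin-clavulanate (11 mm) in 8–12 mm ⇒ Intermediate
Cefuroxime 30 mm: ≥ 30 mm — Susceptible
Clindamycin 29 mm: ≥ 19 mm → Susceptible
Levofloxacin 11 mm: ≤ 12 mm → resistant

I, R, S, R, R, I, S, S, R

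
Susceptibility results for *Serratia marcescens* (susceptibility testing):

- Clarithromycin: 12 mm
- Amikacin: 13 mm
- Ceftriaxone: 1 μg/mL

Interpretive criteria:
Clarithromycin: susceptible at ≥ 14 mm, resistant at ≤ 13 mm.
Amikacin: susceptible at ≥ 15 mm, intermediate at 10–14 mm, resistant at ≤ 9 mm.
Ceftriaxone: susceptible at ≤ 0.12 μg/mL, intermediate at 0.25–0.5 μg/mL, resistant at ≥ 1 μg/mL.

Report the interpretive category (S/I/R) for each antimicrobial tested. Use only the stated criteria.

Clarithromycin: 12 mm is ≤ 13 mm → resistant
Amikacin 13 mm: in 10–14 mm → I
Ceftriaxone 1 μg/mL: ≥ 1 μg/mL ⇒ resistant

R, I, R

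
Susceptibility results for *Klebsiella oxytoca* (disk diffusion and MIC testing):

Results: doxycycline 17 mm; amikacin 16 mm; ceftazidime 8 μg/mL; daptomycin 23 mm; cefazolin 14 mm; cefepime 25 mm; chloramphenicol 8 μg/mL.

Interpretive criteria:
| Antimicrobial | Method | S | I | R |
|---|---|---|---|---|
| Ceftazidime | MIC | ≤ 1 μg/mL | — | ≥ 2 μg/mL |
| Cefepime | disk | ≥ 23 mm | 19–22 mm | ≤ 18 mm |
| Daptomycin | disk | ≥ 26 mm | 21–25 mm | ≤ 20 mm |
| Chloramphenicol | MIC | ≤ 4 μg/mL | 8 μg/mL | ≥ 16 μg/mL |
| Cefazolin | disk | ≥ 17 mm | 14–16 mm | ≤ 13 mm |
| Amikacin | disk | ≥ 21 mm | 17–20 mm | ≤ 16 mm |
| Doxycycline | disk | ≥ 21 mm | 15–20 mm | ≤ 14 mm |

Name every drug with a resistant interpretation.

amikacin, ceftazidime

Doxycycline: 17 mm is in 15–20 mm ⇒ intermediate
Amikacin 16 mm: ≤ 16 mm → Resistant
Ceftazidime: 8 μg/mL is ≥ 2 μg/mL ⇒ resistant
Daptomycin 23 mm: in 21–25 mm — I
Cefazolin: 14 mm is in 14–16 mm — intermediate
Cefepime (25 mm) ≥ 23 mm — Susceptible
Chloramphenicol (8 μg/mL) = 8 μg/mL ⇒ I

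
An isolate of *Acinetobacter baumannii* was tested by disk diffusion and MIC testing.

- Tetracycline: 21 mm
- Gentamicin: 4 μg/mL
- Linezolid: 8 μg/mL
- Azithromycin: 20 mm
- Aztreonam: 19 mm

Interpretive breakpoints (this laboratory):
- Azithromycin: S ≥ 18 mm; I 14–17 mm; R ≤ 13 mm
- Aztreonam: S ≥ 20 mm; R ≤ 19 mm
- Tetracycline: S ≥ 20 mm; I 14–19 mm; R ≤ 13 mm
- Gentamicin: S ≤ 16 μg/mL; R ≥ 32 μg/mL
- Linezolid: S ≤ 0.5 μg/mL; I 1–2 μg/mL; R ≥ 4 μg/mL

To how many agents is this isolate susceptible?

3

Tetracycline: 21 mm is ≥ 20 mm ⇒ Susceptible
Gentamicin 4 μg/mL: ≤ 16 μg/mL ⇒ Susceptible
Linezolid (8 μg/mL) ≥ 4 μg/mL ⇒ R
Azithromycin 20 mm: ≥ 18 mm → susceptible
Aztreonam: 19 mm is ≤ 19 mm ⇒ Resistant
Susceptible: 3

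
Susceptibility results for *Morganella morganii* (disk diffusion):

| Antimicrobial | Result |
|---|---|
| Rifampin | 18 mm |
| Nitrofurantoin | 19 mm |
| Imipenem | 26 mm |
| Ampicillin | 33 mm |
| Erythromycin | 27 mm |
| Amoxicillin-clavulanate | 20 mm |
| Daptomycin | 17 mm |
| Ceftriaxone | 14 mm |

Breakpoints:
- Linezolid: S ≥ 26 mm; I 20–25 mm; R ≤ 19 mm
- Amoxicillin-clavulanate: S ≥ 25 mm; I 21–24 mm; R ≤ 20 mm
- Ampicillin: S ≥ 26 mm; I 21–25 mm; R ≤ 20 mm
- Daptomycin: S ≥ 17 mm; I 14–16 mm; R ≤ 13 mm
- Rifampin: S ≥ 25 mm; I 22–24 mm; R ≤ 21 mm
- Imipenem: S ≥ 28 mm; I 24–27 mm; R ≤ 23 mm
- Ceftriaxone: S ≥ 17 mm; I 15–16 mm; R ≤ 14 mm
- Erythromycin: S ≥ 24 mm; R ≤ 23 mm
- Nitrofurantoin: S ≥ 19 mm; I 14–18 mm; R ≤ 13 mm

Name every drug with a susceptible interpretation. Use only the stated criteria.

Rifampin 18 mm: ≤ 21 mm — resistant
Nitrofurantoin: 19 mm is ≥ 19 mm → Susceptible
Imipenem: 26 mm is in 24–27 mm ⇒ intermediate
Ampicillin: 33 mm is ≥ 26 mm — Susceptible
Erythromycin: 27 mm is ≥ 24 mm ⇒ Susceptible
Amoxicillin-clavulanate 20 mm: ≤ 20 mm ⇒ Resistant
Daptomycin: 17 mm is ≥ 17 mm — S
Ceftriaxone (14 mm) ≤ 14 mm ⇒ R

nitrofurantoin, ampicillin, erythromycin, daptomycin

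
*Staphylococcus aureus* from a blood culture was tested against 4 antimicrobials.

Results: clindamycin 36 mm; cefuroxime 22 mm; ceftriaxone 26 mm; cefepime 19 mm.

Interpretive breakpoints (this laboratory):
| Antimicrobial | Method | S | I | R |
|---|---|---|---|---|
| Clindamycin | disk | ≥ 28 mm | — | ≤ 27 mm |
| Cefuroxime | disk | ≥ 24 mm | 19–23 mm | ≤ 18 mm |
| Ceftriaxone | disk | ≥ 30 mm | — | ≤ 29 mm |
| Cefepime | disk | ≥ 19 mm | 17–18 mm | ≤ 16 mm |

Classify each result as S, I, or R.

S, I, R, S

Clindamycin: 36 mm is ≥ 28 mm ⇒ S
Cefuroxime: 22 mm is in 19–23 mm — I
Ceftriaxone (26 mm) ≤ 29 mm — Resistant
Cefepime 19 mm: ≥ 19 mm — susceptible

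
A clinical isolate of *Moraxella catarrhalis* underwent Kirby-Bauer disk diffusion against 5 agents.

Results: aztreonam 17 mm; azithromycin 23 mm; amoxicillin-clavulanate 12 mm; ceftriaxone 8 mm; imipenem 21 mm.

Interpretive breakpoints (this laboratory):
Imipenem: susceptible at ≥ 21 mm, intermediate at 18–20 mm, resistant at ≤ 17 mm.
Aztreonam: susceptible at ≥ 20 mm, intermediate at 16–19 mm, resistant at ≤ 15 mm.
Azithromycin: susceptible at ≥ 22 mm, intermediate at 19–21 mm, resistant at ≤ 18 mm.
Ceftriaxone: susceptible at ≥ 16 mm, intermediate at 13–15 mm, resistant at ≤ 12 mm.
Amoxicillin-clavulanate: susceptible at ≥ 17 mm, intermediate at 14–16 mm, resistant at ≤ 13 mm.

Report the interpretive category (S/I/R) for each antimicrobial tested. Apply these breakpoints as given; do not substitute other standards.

Aztreonam 17 mm: in 16–19 mm ⇒ intermediate
Azithromycin 23 mm: ≥ 22 mm → Susceptible
Amoxicillin-clavulanate 12 mm: ≤ 13 mm → R
Ceftriaxone (8 mm) ≤ 12 mm ⇒ R
Imipenem: 21 mm is ≥ 21 mm ⇒ S

I, S, R, R, S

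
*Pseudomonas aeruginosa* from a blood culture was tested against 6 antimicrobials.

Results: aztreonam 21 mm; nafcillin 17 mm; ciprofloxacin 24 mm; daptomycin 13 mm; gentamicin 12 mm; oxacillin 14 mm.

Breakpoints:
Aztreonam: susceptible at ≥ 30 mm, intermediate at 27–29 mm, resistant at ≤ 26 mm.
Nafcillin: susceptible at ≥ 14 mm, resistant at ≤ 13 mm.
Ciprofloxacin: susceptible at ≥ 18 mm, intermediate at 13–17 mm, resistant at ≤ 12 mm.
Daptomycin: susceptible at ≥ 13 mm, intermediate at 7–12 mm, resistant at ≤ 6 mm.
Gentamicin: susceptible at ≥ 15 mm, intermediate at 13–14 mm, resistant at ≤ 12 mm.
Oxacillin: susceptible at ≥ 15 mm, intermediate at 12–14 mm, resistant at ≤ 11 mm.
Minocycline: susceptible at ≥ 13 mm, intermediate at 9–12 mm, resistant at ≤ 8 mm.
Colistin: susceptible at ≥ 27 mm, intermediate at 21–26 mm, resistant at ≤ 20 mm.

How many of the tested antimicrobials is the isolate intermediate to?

Aztreonam (21 mm) ≤ 26 mm — R
Nafcillin (17 mm) ≥ 14 mm — Susceptible
Ciprofloxacin 24 mm: ≥ 18 mm → S
Daptomycin 13 mm: ≥ 13 mm — susceptible
Gentamicin 12 mm: ≤ 12 mm — resistant
Oxacillin (14 mm) in 12–14 mm → I
Intermediate: 1

1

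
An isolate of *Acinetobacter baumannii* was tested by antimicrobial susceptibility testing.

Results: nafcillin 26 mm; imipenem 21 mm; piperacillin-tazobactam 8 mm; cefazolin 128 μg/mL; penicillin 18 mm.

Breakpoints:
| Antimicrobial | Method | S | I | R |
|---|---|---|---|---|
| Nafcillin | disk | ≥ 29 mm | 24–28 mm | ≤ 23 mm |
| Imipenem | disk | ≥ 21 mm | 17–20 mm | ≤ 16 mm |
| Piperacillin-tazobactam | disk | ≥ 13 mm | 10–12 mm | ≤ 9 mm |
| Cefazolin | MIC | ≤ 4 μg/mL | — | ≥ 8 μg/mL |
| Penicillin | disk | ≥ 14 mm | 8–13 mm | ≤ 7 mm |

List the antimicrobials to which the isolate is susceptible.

Nafcillin (26 mm) in 24–28 mm — Intermediate
Imipenem (21 mm) ≥ 21 mm → S
Piperacillin-tazobactam: 8 mm is ≤ 9 mm ⇒ R
Cefazolin: 128 μg/mL is ≥ 8 μg/mL ⇒ Resistant
Penicillin: 18 mm is ≥ 14 mm → S

imipenem, penicillin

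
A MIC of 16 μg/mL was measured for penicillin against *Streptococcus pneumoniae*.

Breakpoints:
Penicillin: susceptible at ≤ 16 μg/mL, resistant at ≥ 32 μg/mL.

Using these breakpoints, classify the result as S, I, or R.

S

Penicillin 16 μg/mL: ≤ 16 μg/mL ⇒ Susceptible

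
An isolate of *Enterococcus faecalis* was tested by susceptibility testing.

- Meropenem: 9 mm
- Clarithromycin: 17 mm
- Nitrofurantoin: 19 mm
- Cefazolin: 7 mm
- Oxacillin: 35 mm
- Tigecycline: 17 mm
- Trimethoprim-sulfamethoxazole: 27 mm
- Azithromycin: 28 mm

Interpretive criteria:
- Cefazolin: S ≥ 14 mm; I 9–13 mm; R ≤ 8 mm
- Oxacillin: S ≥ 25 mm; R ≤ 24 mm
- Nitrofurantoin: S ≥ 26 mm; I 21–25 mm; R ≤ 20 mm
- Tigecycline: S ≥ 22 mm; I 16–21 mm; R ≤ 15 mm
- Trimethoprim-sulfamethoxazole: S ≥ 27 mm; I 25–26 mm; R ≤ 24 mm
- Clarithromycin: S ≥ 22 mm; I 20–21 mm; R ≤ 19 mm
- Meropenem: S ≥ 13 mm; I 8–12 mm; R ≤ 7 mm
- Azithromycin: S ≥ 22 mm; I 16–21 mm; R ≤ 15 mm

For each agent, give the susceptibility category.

Meropenem (9 mm) in 8–12 mm → intermediate
Clarithromycin 17 mm: ≤ 19 mm → resistant
Nitrofurantoin: 19 mm is ≤ 20 mm — resistant
Cefazolin: 7 mm is ≤ 8 mm → resistant
Oxacillin (35 mm) ≥ 25 mm ⇒ Susceptible
Tigecycline 17 mm: in 16–21 mm → Intermediate
Trimethoprim-sulfamethoxazole: 27 mm is ≥ 27 mm — S
Azithromycin (28 mm) ≥ 22 mm → susceptible

I, R, R, R, S, I, S, S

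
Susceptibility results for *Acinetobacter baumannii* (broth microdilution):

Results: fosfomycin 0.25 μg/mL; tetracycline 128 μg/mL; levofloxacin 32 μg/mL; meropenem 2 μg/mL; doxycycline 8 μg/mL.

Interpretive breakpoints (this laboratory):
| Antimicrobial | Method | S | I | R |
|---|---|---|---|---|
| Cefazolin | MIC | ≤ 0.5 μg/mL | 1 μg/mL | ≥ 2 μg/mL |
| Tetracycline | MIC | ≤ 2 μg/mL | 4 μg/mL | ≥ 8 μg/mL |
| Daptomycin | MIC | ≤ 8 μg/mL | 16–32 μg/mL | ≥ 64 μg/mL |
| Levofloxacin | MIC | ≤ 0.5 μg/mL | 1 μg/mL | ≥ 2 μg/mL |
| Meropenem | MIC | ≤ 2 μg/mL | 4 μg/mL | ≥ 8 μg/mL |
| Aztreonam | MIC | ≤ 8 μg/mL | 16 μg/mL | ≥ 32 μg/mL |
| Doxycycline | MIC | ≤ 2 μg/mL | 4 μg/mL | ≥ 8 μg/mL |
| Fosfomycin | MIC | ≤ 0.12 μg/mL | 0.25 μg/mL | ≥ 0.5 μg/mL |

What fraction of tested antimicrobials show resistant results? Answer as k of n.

3 of 5

Fosfomycin: 0.25 μg/mL is = 0.25 μg/mL → Intermediate
Tetracycline: 128 μg/mL is ≥ 8 μg/mL ⇒ resistant
Levofloxacin 32 μg/mL: ≥ 2 μg/mL — Resistant
Meropenem: 2 μg/mL is ≤ 2 μg/mL → S
Doxycycline 8 μg/mL: ≥ 8 μg/mL — resistant
Resistant: 3/5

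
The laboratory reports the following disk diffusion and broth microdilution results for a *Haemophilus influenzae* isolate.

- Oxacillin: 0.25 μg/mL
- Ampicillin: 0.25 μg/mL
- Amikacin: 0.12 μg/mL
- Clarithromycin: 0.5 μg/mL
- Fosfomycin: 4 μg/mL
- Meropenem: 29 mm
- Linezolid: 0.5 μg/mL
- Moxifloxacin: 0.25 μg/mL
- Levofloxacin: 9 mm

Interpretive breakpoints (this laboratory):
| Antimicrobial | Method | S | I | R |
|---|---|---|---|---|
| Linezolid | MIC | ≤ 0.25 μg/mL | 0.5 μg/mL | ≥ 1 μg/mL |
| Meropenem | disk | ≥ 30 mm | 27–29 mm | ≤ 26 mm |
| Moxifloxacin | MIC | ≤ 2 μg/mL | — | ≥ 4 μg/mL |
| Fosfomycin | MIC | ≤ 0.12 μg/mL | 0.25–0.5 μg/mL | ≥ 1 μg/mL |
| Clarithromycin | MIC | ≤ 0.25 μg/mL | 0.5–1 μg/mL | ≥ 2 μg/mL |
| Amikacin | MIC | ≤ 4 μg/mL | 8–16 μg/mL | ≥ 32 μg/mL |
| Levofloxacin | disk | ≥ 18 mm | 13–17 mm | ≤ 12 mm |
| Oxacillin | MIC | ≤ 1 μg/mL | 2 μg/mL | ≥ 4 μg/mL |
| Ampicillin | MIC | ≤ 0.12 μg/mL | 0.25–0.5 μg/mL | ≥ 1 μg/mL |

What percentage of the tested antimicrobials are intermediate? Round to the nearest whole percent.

Oxacillin 0.25 μg/mL: ≤ 1 μg/mL → susceptible
Ampicillin: 0.25 μg/mL is in 0.25–0.5 μg/mL — intermediate
Amikacin 0.12 μg/mL: ≤ 4 μg/mL — S
Clarithromycin (0.5 μg/mL) in 0.5–1 μg/mL → Intermediate
Fosfomycin: 4 μg/mL is ≥ 1 μg/mL — Resistant
Meropenem 29 mm: in 27–29 mm → Intermediate
Linezolid (0.5 μg/mL) = 0.5 μg/mL ⇒ I
Moxifloxacin (0.25 μg/mL) ≤ 2 μg/mL ⇒ susceptible
Levofloxacin (9 mm) ≤ 12 mm — Resistant
Intermediate: 4/9

44%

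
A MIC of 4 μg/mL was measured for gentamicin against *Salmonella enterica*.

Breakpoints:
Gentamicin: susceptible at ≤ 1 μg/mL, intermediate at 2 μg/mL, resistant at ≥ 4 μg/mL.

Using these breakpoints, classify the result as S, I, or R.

Gentamicin 4 μg/mL: ≥ 4 μg/mL ⇒ R

Resistant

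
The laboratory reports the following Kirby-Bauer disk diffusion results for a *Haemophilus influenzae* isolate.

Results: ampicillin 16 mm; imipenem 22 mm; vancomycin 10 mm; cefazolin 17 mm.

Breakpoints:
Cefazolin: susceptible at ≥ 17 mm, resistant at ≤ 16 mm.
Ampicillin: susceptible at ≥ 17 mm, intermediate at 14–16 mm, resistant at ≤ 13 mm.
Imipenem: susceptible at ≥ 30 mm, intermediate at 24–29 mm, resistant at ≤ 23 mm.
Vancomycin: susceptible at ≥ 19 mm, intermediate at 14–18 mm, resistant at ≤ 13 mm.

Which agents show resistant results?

imipenem, vancomycin

Ampicillin: 16 mm is in 14–16 mm ⇒ I
Imipenem: 22 mm is ≤ 23 mm ⇒ Resistant
Vancomycin 10 mm: ≤ 13 mm → resistant
Cefazolin (17 mm) ≥ 17 mm ⇒ Susceptible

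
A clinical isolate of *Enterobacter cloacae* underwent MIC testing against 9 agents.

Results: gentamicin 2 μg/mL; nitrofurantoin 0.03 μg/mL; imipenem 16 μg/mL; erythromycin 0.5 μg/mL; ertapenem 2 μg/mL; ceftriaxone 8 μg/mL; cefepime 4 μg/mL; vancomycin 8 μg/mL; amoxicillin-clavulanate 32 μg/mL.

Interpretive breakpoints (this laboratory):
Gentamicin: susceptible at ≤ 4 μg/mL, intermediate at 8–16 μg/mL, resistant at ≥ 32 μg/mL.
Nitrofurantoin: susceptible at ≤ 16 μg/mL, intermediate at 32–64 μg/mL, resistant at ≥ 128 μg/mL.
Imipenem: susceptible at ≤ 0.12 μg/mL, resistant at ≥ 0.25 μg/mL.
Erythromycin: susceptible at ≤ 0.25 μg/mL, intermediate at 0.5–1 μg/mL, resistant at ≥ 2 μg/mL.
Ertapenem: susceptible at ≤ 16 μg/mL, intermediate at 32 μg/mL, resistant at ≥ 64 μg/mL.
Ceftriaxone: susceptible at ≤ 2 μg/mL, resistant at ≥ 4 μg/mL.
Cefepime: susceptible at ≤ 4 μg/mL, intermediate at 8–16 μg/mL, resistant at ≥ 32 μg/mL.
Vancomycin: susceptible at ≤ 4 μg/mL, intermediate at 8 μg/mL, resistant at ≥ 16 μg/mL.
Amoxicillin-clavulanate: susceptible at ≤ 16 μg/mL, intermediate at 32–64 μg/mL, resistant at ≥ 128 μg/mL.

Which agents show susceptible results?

Gentamicin: 2 μg/mL is ≤ 4 μg/mL — S
Nitrofurantoin: 0.03 μg/mL is ≤ 16 μg/mL — S
Imipenem (16 μg/mL) ≥ 0.25 μg/mL — resistant
Erythromycin 0.5 μg/mL: in 0.5–1 μg/mL ⇒ intermediate
Ertapenem (2 μg/mL) ≤ 16 μg/mL → susceptible
Ceftriaxone: 8 μg/mL is ≥ 4 μg/mL ⇒ R
Cefepime 4 μg/mL: ≤ 4 μg/mL → S
Vancomycin 8 μg/mL: = 8 μg/mL → I
Amoxicillin-clavulanate (32 μg/mL) in 32–64 μg/mL → Intermediate

gentamicin, nitrofurantoin, ertapenem, cefepime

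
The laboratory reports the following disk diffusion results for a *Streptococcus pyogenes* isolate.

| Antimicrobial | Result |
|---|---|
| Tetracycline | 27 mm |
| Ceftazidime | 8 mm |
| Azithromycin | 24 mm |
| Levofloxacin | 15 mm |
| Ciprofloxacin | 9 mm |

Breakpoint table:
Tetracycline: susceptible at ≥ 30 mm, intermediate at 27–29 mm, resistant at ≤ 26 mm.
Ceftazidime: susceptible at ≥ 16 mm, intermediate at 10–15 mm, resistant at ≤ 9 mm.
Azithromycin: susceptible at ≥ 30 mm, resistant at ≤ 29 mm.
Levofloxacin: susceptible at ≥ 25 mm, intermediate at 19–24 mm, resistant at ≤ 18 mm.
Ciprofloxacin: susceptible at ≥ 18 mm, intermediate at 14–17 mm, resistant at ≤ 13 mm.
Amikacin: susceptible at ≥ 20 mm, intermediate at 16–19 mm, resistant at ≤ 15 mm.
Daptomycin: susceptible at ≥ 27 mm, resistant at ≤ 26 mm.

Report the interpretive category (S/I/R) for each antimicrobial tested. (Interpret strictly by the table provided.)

I, R, R, R, R

Tetracycline (27 mm) in 27–29 mm ⇒ intermediate
Ceftazidime (8 mm) ≤ 9 mm — resistant
Azithromycin (24 mm) ≤ 29 mm → resistant
Levofloxacin: 15 mm is ≤ 18 mm → R
Ciprofloxacin: 9 mm is ≤ 13 mm → R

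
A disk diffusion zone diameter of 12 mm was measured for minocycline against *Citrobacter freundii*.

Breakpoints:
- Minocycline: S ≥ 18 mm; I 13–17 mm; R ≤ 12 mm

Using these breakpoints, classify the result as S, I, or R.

Minocycline: 12 mm is ≤ 12 mm → Resistant

R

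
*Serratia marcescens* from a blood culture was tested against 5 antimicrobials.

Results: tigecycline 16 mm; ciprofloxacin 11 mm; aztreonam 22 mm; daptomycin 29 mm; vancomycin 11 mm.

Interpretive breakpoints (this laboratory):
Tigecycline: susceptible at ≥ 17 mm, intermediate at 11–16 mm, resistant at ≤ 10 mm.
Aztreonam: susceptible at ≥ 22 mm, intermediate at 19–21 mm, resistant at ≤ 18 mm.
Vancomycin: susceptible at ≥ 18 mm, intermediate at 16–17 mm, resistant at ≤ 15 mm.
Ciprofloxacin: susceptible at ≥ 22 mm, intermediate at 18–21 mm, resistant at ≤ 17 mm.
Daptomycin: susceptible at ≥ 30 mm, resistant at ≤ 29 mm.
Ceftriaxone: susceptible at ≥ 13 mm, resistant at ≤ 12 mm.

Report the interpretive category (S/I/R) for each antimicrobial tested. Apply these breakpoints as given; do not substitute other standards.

I, R, S, R, R

Tigecycline (16 mm) in 11–16 mm — Intermediate
Ciprofloxacin: 11 mm is ≤ 17 mm ⇒ resistant
Aztreonam: 22 mm is ≥ 22 mm → Susceptible
Daptomycin (29 mm) ≤ 29 mm ⇒ resistant
Vancomycin 11 mm: ≤ 15 mm → Resistant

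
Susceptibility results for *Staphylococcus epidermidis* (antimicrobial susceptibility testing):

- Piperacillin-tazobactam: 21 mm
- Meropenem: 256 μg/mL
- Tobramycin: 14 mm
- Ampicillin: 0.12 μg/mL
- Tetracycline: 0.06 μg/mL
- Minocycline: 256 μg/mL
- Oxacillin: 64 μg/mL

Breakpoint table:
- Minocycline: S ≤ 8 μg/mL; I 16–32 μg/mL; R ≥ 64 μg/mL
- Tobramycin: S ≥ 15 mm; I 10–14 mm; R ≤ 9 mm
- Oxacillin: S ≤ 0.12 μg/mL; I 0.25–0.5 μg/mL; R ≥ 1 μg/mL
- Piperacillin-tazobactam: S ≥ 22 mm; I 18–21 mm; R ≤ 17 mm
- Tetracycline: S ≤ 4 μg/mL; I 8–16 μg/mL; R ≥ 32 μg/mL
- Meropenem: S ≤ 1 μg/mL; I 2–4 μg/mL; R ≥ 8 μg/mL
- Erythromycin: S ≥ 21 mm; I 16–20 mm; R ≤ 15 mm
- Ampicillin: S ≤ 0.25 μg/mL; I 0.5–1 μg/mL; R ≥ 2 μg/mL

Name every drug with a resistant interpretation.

Piperacillin-tazobactam 21 mm: in 18–21 mm → I
Meropenem 256 μg/mL: ≥ 8 μg/mL — Resistant
Tobramycin (14 mm) in 10–14 mm — I
Ampicillin: 0.12 μg/mL is ≤ 0.25 μg/mL ⇒ susceptible
Tetracycline: 0.06 μg/mL is ≤ 4 μg/mL → S
Minocycline 256 μg/mL: ≥ 64 μg/mL — R
Oxacillin (64 μg/mL) ≥ 1 μg/mL ⇒ R

meropenem, minocycline, oxacillin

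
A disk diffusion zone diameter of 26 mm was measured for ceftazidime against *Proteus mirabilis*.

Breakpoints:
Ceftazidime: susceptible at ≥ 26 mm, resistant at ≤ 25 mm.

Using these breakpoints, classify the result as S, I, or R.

S

Ceftazidime 26 mm: ≥ 26 mm → susceptible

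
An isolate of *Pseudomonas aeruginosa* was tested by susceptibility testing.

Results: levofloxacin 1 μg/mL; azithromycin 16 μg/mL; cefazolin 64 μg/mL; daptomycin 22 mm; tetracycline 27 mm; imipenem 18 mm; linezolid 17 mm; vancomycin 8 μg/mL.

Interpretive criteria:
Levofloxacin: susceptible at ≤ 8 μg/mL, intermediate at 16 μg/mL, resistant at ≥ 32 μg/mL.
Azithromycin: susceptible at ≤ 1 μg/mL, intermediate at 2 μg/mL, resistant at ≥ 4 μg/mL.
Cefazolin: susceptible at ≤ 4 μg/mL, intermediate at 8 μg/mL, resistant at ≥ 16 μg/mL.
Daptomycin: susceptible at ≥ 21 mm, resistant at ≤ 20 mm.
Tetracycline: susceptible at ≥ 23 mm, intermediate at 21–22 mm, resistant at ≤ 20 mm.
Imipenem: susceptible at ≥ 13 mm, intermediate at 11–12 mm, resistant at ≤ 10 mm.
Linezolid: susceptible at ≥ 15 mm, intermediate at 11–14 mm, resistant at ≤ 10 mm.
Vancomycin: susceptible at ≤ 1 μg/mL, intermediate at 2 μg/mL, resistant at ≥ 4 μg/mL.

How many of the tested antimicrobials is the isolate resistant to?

Levofloxacin: 1 μg/mL is ≤ 8 μg/mL → Susceptible
Azithromycin 16 μg/mL: ≥ 4 μg/mL — resistant
Cefazolin 64 μg/mL: ≥ 16 μg/mL ⇒ resistant
Daptomycin 22 mm: ≥ 21 mm — Susceptible
Tetracycline: 27 mm is ≥ 23 mm ⇒ S
Imipenem: 18 mm is ≥ 13 mm — S
Linezolid (17 mm) ≥ 15 mm ⇒ S
Vancomycin: 8 μg/mL is ≥ 4 μg/mL → Resistant
Resistant: 3

3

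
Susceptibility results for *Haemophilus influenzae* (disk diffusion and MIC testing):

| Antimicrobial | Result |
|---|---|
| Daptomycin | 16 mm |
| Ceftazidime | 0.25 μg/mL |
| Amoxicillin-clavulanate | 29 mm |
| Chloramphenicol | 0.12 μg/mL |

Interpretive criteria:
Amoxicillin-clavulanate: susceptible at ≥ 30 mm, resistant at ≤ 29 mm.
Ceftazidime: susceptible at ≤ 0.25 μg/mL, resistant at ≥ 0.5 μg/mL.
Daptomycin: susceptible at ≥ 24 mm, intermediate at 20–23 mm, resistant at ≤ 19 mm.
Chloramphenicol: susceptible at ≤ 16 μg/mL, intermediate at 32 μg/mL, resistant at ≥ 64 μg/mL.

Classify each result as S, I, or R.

R, S, R, S

Daptomycin (16 mm) ≤ 19 mm ⇒ Resistant
Ceftazidime (0.25 μg/mL) ≤ 0.25 μg/mL — Susceptible
Amoxicillin-clavulanate 29 mm: ≤ 29 mm ⇒ resistant
Chloramphenicol: 0.12 μg/mL is ≤ 16 μg/mL ⇒ S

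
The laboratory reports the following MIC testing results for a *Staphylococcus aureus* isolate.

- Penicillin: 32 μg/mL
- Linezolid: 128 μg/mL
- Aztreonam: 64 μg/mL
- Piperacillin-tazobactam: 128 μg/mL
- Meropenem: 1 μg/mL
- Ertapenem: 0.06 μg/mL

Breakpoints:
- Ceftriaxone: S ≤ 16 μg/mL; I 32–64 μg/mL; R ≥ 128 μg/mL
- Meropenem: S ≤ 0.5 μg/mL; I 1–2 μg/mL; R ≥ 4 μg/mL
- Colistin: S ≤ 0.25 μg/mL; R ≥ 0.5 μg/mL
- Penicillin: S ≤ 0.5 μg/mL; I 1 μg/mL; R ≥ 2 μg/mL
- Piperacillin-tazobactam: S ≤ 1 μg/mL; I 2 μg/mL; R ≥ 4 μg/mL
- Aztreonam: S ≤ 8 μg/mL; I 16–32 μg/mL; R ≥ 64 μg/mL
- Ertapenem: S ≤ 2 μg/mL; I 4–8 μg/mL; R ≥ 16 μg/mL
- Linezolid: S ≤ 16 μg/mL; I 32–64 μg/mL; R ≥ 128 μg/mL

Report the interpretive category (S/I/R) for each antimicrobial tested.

Penicillin: 32 μg/mL is ≥ 2 μg/mL ⇒ resistant
Linezolid (128 μg/mL) ≥ 128 μg/mL ⇒ resistant
Aztreonam: 64 μg/mL is ≥ 64 μg/mL ⇒ resistant
Piperacillin-tazobactam: 128 μg/mL is ≥ 4 μg/mL — Resistant
Meropenem (1 μg/mL) in 1–2 μg/mL ⇒ I
Ertapenem 0.06 μg/mL: ≤ 2 μg/mL ⇒ susceptible

R, R, R, R, I, S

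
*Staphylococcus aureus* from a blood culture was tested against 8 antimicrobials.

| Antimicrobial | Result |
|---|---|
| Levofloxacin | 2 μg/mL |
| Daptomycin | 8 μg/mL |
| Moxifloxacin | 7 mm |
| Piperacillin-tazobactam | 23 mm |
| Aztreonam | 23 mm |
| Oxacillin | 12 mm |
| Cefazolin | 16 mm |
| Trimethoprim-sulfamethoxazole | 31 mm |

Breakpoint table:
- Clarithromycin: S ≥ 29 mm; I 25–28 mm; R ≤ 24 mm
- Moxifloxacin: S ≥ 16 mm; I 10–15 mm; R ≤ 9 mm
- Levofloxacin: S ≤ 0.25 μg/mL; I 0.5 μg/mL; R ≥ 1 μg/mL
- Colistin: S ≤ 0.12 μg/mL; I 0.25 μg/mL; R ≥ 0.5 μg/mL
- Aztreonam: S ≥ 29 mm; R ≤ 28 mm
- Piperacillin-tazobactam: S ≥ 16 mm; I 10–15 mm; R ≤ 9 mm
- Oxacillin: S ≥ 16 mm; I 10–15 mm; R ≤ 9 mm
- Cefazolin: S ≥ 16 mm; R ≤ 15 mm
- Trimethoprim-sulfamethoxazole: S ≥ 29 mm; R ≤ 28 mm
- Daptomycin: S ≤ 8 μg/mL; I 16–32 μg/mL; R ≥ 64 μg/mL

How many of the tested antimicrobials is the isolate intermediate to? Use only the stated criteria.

Levofloxacin (2 μg/mL) ≥ 1 μg/mL → R
Daptomycin 8 μg/mL: ≤ 8 μg/mL — Susceptible
Moxifloxacin: 7 mm is ≤ 9 mm ⇒ Resistant
Piperacillin-tazobactam (23 mm) ≥ 16 mm → S
Aztreonam 23 mm: ≤ 28 mm — Resistant
Oxacillin 12 mm: in 10–15 mm → I
Cefazolin 16 mm: ≥ 16 mm → Susceptible
Trimethoprim-sulfamethoxazole (31 mm) ≥ 29 mm → Susceptible
Intermediate: 1

1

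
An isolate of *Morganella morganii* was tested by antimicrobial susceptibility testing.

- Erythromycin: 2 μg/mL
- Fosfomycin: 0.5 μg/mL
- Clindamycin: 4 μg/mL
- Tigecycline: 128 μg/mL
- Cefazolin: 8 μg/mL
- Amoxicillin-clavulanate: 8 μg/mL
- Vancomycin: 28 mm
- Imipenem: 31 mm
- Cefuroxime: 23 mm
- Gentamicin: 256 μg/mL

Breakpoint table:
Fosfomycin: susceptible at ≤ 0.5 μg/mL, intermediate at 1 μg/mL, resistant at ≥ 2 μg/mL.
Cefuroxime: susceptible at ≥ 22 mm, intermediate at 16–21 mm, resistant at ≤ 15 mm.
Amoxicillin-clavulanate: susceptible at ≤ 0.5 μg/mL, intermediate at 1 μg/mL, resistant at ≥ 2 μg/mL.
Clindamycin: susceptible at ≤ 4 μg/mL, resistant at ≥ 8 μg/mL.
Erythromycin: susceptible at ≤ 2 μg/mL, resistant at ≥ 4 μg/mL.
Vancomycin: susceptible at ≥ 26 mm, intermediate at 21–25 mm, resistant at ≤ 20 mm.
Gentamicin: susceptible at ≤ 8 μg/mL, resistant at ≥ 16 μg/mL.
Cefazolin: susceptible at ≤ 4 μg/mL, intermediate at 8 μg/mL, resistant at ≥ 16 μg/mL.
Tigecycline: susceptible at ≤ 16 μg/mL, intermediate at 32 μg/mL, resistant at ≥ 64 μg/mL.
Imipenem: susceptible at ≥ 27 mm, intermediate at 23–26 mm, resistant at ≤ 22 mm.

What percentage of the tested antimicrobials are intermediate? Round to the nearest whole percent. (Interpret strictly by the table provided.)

10%

Erythromycin 2 μg/mL: ≤ 2 μg/mL — S
Fosfomycin (0.5 μg/mL) ≤ 0.5 μg/mL → susceptible
Clindamycin: 4 μg/mL is ≤ 4 μg/mL → S
Tigecycline: 128 μg/mL is ≥ 64 μg/mL — R
Cefazolin (8 μg/mL) = 8 μg/mL → Intermediate
Amoxicillin-clavulanate (8 μg/mL) ≥ 2 μg/mL → Resistant
Vancomycin (28 mm) ≥ 26 mm — susceptible
Imipenem: 31 mm is ≥ 27 mm ⇒ S
Cefuroxime: 23 mm is ≥ 22 mm → S
Gentamicin: 256 μg/mL is ≥ 16 μg/mL → R
Intermediate: 1/10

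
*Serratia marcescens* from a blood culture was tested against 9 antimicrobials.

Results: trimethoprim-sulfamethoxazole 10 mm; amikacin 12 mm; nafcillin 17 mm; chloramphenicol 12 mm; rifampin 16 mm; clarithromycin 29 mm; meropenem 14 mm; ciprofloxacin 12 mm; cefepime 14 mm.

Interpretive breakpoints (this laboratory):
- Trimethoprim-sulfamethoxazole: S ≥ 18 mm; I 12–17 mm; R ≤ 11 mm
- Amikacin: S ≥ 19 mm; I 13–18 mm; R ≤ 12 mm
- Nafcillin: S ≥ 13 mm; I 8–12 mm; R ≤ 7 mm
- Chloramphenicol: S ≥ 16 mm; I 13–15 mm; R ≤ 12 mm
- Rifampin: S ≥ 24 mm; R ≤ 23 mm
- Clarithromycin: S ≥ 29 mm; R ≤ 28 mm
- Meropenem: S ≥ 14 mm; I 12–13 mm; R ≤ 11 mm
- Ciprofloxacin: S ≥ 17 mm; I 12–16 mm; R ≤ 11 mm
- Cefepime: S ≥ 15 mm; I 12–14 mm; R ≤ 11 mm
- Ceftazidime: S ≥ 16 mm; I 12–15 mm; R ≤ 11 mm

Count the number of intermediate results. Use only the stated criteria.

2

Trimethoprim-sulfamethoxazole 10 mm: ≤ 11 mm → R
Amikacin: 12 mm is ≤ 12 mm — R
Nafcillin 17 mm: ≥ 13 mm → susceptible
Chloramphenicol: 12 mm is ≤ 12 mm — Resistant
Rifampin 16 mm: ≤ 23 mm ⇒ R
Clarithromycin 29 mm: ≥ 29 mm — susceptible
Meropenem (14 mm) ≥ 14 mm → susceptible
Ciprofloxacin: 12 mm is in 12–16 mm → I
Cefepime (14 mm) in 12–14 mm ⇒ Intermediate
Intermediate: 2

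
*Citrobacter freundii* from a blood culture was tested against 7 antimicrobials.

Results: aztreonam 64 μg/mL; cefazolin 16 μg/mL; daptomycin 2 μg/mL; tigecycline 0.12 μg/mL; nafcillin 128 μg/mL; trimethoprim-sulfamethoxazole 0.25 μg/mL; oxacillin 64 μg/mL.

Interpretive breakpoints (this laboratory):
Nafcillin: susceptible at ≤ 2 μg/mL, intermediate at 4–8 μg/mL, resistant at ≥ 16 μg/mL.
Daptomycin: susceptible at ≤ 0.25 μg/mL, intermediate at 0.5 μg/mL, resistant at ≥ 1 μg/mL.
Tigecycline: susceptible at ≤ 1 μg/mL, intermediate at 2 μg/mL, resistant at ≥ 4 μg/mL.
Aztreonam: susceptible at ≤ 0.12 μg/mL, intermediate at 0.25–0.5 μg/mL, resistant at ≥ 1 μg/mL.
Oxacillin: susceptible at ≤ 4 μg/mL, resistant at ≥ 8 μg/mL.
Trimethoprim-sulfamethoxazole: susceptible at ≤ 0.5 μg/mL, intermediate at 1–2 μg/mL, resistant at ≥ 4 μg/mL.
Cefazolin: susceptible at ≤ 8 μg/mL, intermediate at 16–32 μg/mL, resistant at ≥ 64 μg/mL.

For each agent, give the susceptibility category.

Aztreonam 64 μg/mL: ≥ 1 μg/mL ⇒ resistant
Cefazolin: 16 μg/mL is in 16–32 μg/mL ⇒ I
Daptomycin (2 μg/mL) ≥ 1 μg/mL → resistant
Tigecycline: 0.12 μg/mL is ≤ 1 μg/mL ⇒ S
Nafcillin (128 μg/mL) ≥ 16 μg/mL — R
Trimethoprim-sulfamethoxazole (0.25 μg/mL) ≤ 0.5 μg/mL ⇒ Susceptible
Oxacillin 64 μg/mL: ≥ 8 μg/mL → Resistant

R, I, R, S, R, S, R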